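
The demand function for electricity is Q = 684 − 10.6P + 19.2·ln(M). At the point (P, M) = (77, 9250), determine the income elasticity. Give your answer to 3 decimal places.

At P = 77, M = 9250: Q = 43.142.
Holding P constant, ∂Q/∂M = 19.2/M = 0.00207568.
η_M = (∂Q/∂M)·(M/Q) = 0.00207568 × (9250/43.142) = 0.445.

0.445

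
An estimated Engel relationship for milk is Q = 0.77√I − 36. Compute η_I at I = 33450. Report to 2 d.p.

0.67

At I = 33450: Q = 104.828.
dQ/dI = 0.77/(2√I) = 0.00210505 at this income.
η = (dQ/dI)·(I/Q) = 0.00210505 × (33450/104.828) = 0.67.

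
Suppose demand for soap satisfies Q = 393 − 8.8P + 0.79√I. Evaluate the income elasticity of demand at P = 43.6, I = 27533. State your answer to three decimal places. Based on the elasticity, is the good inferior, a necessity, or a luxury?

At P = 43.6, I = 27533: Q = 140.405.
Holding P constant, ∂Q/∂I = 0.79/(2√I) = 0.00238051.
η_I = (∂Q/∂I)·(I/Q) = 0.00238051 × (27533/140.405) = 0.467.
Since 0 < η < 1, this is a necessity.

0.467 (necessity)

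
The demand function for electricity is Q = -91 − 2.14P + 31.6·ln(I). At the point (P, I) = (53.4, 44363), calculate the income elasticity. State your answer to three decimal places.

0.238

At P = 53.4, I = 44363: Q = 132.849.
Holding P constant, ∂Q/∂I = 31.6/I = 0.000712305.
η_I = (∂Q/∂I)·(I/Q) = 0.000712305 × (44363/132.849) = 0.238.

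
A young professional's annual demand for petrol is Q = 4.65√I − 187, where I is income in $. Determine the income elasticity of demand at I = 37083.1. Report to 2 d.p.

0.63

At I = 37083.1: Q = 708.449.
dQ/dI = 4.65/(2√I) = 0.0120735 at this income.
η = (dQ/dI)·(I/Q) = 0.0120735 × (37083.1/708.449) = 0.63.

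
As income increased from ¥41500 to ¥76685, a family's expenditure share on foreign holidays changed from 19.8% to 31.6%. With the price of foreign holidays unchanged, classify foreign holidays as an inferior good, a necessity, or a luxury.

luxury

The budget share rises as income rises, so η > 1.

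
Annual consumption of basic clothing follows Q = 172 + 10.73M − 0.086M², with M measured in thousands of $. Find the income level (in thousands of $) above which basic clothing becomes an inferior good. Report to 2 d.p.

62.38

dQ/dM = 10.73 − 0.172M.
The good is inferior where dQ/dM < 0. Setting dQ/dM = 0 gives M = 10.73 / 0.172 = 62.38.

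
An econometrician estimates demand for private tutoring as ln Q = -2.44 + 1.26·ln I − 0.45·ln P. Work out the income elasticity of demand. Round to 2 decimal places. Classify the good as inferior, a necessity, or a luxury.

In a log-linear demand, the coefficient on ln I is the income elasticity.
So η = 1.26.
η > 1 ⇒ luxury.

1.26 (luxury)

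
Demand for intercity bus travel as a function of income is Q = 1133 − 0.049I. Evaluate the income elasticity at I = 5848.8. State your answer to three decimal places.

-0.339

At I = 5848.8: Q = 846.409.
dQ/dI = −0.049.
η = (dQ/dI)·(I/Q) = -0.049 × (5848.8/846.409) = -0.339.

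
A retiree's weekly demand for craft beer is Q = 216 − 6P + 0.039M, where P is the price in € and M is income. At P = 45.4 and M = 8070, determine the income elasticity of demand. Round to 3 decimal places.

1.218

At P = 45.4, M = 8070: Q = 258.330.
Holding P constant, ∂Q/∂M = 0.039.
η_M = (∂Q/∂M)·(M/Q) = 0.039 × (8070/258.330) = 1.218.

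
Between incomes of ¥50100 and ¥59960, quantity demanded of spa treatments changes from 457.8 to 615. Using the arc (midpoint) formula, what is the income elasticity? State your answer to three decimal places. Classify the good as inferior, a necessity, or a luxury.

ΔQ = 615 − 457.8 = 157.2; midpoint Q̄ = (457.8 + 615)/2 = 536.4.
ΔI = 59960 − 50100 = 9860; midpoint Ī = (50100 + 59960)/2 = 55030.
η = (ΔQ/Q̄) ÷ (ΔI/Ī) = (157.2/536.4) ÷ (9860/55030) = 1.636.
η > 1 ⇒ luxury.

1.636 (luxury)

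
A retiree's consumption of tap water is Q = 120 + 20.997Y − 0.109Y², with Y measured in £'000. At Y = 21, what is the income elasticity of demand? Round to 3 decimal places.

At Y = 21: Q = 512.8680.
dQ/dY = 20.997 − 0.218Y = 16.41900.
η = (dQ/dY)·(Y/Q) = 16.41900 × (21/512.8680) = 0.672.

0.672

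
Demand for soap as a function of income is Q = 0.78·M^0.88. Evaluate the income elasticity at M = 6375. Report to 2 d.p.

For Q = A·M^β the income elasticity is constant and equal to β.
Here β = 0.88, so η = 0.88.

0.88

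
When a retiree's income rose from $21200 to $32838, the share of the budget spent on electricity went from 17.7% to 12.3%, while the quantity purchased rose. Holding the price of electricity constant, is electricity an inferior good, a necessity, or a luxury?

Quantity rises but the budget share falls as income rises, so 0 < η < 1.

necessity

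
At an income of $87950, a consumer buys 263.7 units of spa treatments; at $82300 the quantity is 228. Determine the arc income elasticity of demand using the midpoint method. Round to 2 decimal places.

ΔQ = 228 − 263.7 = -35.7; midpoint Q̄ = (263.7 + 228)/2 = 245.85.
ΔI = 82300 − 87950 = -5650; midpoint Ī = (87950 + 82300)/2 = 85125.
η = (ΔQ/Q̄) ÷ (ΔI/Ī) = (-35.7/245.85) ÷ (-5650/85125) = 2.19.

2.19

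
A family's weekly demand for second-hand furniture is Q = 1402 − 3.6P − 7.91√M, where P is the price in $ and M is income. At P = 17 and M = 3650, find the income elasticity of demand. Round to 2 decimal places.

At P = 17, M = 3650: Q = 862.916.
Holding P constant, ∂Q/∂M = -7.91/(2√M) = -0.0654636.
η_M = (∂Q/∂M)·(M/Q) = -0.0654636 × (3650/862.916) = -0.28.

-0.28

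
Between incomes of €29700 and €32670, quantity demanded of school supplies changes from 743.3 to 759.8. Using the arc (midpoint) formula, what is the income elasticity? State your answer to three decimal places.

0.231

ΔQ = 759.8 − 743.3 = 16.5; midpoint Q̄ = (743.3 + 759.8)/2 = 751.55.
ΔI = 32670 − 29700 = 2970; midpoint Ī = (29700 + 32670)/2 = 31185.
η = (ΔQ/Q̄) ÷ (ΔI/Ī) = (16.5/751.55) ÷ (2970/31185) = 0.231.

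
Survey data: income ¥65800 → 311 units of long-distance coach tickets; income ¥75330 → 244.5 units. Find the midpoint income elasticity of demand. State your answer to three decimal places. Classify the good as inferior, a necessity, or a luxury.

ΔQ = 244.5 − 311 = -66.5; midpoint Q̄ = (311 + 244.5)/2 = 277.75.
ΔI = 75330 − 65800 = 9530; midpoint Ī = (65800 + 75330)/2 = 70565.
η = (ΔQ/Q̄) ÷ (ΔI/Ī) = (-66.5/277.75) ÷ (9530/70565) = -1.773.
η < 0 ⇒ inferior good.

-1.773 (inferior good)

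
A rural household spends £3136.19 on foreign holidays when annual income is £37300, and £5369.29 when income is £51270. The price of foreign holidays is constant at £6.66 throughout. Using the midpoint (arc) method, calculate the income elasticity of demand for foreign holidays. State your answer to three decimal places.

1.665

With a constant price, Q₁ = 3136.19/6.66 = 470.899 and Q₂ = 5369.29/6.66 = 806.200 (equivalently, work directly with expenditure since P cancels).
Midpoint %ΔQ = (5369.29 − 3136.19)/4252.74 = 0.52510; midpoint %ΔI = (51270 − 37300)/44285 = 0.31546.
η = 0.52510 / 0.31546 = 1.665.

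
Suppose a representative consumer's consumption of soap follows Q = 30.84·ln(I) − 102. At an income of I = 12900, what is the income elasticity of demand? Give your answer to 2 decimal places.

0.16

At I = 12900: Q = 189.900.
dQ/dI = 30.84/I = 0.0023907 at this income.
η = (dQ/dI)·(I/Q) = 0.0023907 × (12900/189.900) = 0.16.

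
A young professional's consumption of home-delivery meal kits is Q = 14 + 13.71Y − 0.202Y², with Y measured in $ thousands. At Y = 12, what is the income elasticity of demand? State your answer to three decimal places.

At Y = 12: Q = 149.4320.
dQ/dY = 13.71 − 0.404Y = 8.86200.
η = (dQ/dY)·(Y/Q) = 8.86200 × (12/149.4320) = 0.712.

0.712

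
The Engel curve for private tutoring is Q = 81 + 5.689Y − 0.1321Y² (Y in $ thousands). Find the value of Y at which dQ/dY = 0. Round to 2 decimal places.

dQ/dY = 5.689 − 0.2642Y.
The good is inferior where dQ/dY < 0. Setting dQ/dY = 0 gives Y = 5.689 / 0.2642 = 21.53.

21.53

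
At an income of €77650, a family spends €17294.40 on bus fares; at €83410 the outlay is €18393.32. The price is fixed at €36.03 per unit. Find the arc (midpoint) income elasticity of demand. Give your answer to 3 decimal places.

0.861

With a constant price, Q₁ = 17294.40/36.03 = 480.000 and Q₂ = 18393.32/36.03 = 510.500 (equivalently, work directly with expenditure since P cancels).
Midpoint %ΔQ = (18393.32 − 17294.40)/17843.86 = 0.06159; midpoint %ΔI = (83410 − 77650)/80530 = 0.07153.
η = 0.06159 / 0.07153 = 0.861.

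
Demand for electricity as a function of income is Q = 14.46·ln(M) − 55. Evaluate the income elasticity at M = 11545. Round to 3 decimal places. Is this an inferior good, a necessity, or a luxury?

At M = 11545: Q = 80.259.
dQ/dM = 14.46/M = 0.00125249 at this income.
η = (dQ/dM)·(M/Q) = 0.00125249 × (11545/80.259) = 0.180.
Since 0 < η < 1, the good is a necessity.

0.180 (necessity)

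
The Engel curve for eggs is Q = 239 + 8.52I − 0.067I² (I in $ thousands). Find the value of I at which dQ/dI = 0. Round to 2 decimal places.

63.58

dQ/dI = 8.52 − 0.134I.
The good is inferior where dQ/dI < 0. Setting dQ/dI = 0 gives I = 8.52 / 0.134 = 63.58.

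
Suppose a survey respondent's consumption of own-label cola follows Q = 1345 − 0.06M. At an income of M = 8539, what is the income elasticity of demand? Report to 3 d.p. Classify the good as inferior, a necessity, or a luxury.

-0.615 (inferior good)

At M = 8539: Q = 832.660.
dQ/dM = −0.06.
η = (dQ/dM)·(M/Q) = -0.06 × (8539/832.660) = -0.615.
Since η < 0, the good is an inferior good.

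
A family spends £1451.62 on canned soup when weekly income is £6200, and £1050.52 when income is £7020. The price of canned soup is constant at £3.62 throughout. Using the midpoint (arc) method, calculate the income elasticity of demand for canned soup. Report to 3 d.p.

-2.584

With a constant price, Q₁ = 1451.62/3.62 = 401.000 and Q₂ = 1050.52/3.62 = 290.199 (equivalently, work directly with expenditure since P cancels).
Midpoint %ΔQ = (1050.52 − 1451.62)/1251.07 = -0.32061; midpoint %ΔI = (7020 − 6200)/6610 = 0.12405.
η = -0.32061 / 0.12405 = -2.584.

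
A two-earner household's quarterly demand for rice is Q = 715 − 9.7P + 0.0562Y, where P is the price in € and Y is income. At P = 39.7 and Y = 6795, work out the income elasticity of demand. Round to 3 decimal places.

At P = 39.7, Y = 6795: Q = 711.789.
Holding P constant, ∂Q/∂Y = 0.0562.
η_Y = (∂Q/∂Y)·(Y/Q) = 0.0562 × (6795/711.789) = 0.537.

0.537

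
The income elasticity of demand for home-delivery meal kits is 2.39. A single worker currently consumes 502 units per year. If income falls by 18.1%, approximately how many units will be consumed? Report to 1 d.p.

%ΔQ ≈ η × %ΔI = 2.39 × (-18.1%) = -43.259%.
New Q ≈ 502 × (1 − 0.43259) = 284.8.

284.8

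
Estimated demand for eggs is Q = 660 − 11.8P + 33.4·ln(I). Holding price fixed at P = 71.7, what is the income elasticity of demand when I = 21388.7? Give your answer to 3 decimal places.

0.227

At P = 71.7, I = 21388.7: Q = 146.959.
Holding P constant, ∂Q/∂I = 33.4/I = 0.00156157.
η_I = (∂Q/∂I)·(I/Q) = 0.00156157 × (21388.7/146.959) = 0.227.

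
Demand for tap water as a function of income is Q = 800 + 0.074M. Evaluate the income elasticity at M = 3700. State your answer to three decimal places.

0.255

At M = 3700: Q = 1073.800.
dQ/dM = 0.074.
η = (dQ/dM)·(M/Q) = 0.074 × (3700/1073.800) = 0.255.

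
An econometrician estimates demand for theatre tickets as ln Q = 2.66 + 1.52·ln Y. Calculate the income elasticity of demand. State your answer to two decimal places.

In a log-linear demand, the coefficient on ln Y is the income elasticity.
So η = 1.52.

1.52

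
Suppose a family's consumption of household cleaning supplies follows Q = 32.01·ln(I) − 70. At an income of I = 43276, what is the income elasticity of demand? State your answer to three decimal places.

0.118

At I = 43276: Q = 271.718.
dQ/dI = 32.01/I = 0.000739671 at this income.
η = (dQ/dI)·(I/Q) = 0.000739671 × (43276/271.718) = 0.118.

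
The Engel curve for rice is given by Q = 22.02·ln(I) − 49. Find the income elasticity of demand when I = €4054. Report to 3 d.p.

0.164

At I = 4054: Q = 133.930.
dQ/dI = 22.02/I = 0.00543167 at this income.
η = (dQ/dI)·(I/Q) = 0.00543167 × (4054/133.930) = 0.164.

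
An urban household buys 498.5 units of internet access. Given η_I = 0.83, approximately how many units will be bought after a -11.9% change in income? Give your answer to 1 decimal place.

%ΔQ ≈ η × %ΔI = 0.83 × (-11.9%) = -9.877%.
New Q ≈ 498.5 × (1 − 0.09877) = 449.3.

449.3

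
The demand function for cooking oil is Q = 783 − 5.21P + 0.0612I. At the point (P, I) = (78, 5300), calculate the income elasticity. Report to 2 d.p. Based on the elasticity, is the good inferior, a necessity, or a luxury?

0.46 (necessity)

At P = 78, I = 5300: Q = 700.980.
Holding P constant, ∂Q/∂I = 0.0612.
η_I = (∂Q/∂I)·(I/Q) = 0.0612 × (5300/700.980) = 0.46.
Since 0 < η < 1, this is a necessity.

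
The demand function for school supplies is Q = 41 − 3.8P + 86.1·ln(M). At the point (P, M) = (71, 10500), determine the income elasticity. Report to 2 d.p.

0.15

At P = 71, M = 10500: Q = 568.411.
Holding P constant, ∂Q/∂M = 86.1/M = 0.0082.
η_M = (∂Q/∂M)·(M/Q) = 0.0082 × (10500/568.411) = 0.15.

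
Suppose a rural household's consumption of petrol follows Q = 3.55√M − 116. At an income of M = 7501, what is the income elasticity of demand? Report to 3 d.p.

At M = 7501: Q = 191.460.
dQ/dM = 3.55/(2√M) = 0.0204946 at this income.
η = (dQ/dM)·(M/Q) = 0.0204946 × (7501/191.460) = 0.803.

0.803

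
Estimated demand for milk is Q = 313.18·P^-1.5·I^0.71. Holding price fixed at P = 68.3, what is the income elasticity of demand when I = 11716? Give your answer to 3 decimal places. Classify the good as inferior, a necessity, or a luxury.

0.710 (necessity)

For a multiplicative demand Q = A·P^α·I^β, the income elasticity is β everywhere.
Here β = 0.71, so η = 0.710.
Since 0 < η < 1, this is a necessity.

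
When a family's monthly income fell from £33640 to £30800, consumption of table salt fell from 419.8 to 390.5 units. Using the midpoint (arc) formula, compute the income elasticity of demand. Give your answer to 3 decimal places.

0.820

ΔQ = 390.5 − 419.8 = -29.3; midpoint Q̄ = (419.8 + 390.5)/2 = 405.15.
ΔI = 30800 − 33640 = -2840; midpoint Ī = (33640 + 30800)/2 = 32220.
η = (ΔQ/Q̄) ÷ (ΔI/Ī) = (-29.3/405.15) ÷ (-2840/32220) = 0.820.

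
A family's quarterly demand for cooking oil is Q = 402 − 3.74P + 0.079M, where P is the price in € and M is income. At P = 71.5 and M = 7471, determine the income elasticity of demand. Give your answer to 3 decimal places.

At P = 71.5, M = 7471: Q = 724.799.
Holding P constant, ∂Q/∂M = 0.079.
η_M = (∂Q/∂M)·(M/Q) = 0.079 × (7471/724.799) = 0.814.

0.814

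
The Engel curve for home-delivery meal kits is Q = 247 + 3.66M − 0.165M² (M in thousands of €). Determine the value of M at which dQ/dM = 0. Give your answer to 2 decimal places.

11.09

dQ/dM = 3.66 − 0.33M.
The good is inferior where dQ/dM < 0. Setting dQ/dM = 0 gives M = 3.66 / 0.33 = 11.09.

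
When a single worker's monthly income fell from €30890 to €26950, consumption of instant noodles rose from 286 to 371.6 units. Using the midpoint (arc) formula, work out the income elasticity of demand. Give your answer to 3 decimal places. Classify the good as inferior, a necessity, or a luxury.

-1.911 (inferior good)

ΔQ = 371.6 − 286 = 85.6; midpoint Q̄ = (286 + 371.6)/2 = 328.8.
ΔI = 26950 − 30890 = -3940; midpoint Ī = (30890 + 26950)/2 = 28920.
η = (ΔQ/Q̄) ÷ (ΔI/Ī) = (85.6/328.8) ÷ (-3940/28920) = -1.911.
η < 0 ⇒ inferior good.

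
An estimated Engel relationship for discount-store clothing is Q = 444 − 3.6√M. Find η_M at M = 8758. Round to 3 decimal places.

-1.573

At M = 8758: Q = 107.097.
dQ/dM = -3.6/(2√M) = -0.019234 at this income.
η = (dQ/dM)·(M/Q) = -0.019234 × (8758/107.097) = -1.573.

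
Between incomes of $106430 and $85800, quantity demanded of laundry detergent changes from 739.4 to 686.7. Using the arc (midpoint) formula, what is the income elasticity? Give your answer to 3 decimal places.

0.344

ΔQ = 686.7 − 739.4 = -52.7; midpoint Q̄ = (739.4 + 686.7)/2 = 713.05.
ΔI = 85800 − 106430 = -20630; midpoint Ī = (106430 + 85800)/2 = 96115.
η = (ΔQ/Q̄) ÷ (ΔI/Ī) = (-52.7/713.05) ÷ (-20630/96115) = 0.344.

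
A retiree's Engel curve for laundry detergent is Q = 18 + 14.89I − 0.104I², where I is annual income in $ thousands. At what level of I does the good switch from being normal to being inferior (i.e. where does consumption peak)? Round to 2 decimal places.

71.59

dQ/dI = 14.89 − 0.208I.
The good is inferior where dQ/dI < 0. Setting dQ/dI = 0 gives I = 14.89 / 0.208 = 71.59.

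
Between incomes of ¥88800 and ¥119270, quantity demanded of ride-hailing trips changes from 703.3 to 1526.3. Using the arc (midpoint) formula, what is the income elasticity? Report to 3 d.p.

ΔQ = 1526.3 − 703.3 = 823; midpoint Q̄ = (703.3 + 1526.3)/2 = 1114.8.
ΔI = 119270 − 88800 = 30470; midpoint Ī = (88800 + 119270)/2 = 104035.
η = (ΔQ/Q̄) ÷ (ΔI/Ī) = (823/1114.8) ÷ (30470/104035) = 2.521.

2.521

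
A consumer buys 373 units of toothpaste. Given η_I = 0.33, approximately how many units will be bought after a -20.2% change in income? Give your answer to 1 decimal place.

348.1

%ΔQ ≈ η × %ΔI = 0.33 × (-20.2%) = -6.666%.
New Q ≈ 373 × (1 − 0.06666) = 348.1.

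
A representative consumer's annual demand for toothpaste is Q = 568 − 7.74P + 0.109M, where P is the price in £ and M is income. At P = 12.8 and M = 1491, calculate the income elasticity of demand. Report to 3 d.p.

0.257

At P = 12.8, M = 1491: Q = 631.447.
Holding P constant, ∂Q/∂M = 0.109.
η_M = (∂Q/∂M)·(M/Q) = 0.109 × (1491/631.447) = 0.257.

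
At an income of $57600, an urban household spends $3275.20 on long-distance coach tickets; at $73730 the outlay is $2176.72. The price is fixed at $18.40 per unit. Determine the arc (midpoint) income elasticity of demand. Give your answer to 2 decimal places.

With a constant price, Q₁ = 3275.20/18.40 = 178.000 and Q₂ = 2176.72/18.40 = 118.300 (equivalently, work directly with expenditure since P cancels).
Midpoint %ΔQ = (2176.72 − 3275.20)/2725.96 = -0.40297; midpoint %ΔI = (73730 − 57600)/65665 = 0.24564.
η = -0.40297 / 0.24564 = -1.64.

-1.64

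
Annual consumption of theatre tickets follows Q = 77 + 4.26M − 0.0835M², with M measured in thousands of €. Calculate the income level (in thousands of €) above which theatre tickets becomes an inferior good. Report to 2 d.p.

25.51

dQ/dM = 4.26 − 0.167M.
The good is inferior where dQ/dM < 0. Setting dQ/dM = 0 gives M = 4.26 / 0.167 = 25.51.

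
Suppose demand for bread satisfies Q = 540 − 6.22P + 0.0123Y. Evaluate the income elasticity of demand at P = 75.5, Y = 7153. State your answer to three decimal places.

At P = 75.5, Y = 7153: Q = 158.372.
Holding P constant, ∂Q/∂Y = 0.0123.
η_Y = (∂Q/∂Y)·(Y/Q) = 0.0123 × (7153/158.372) = 0.556.

0.556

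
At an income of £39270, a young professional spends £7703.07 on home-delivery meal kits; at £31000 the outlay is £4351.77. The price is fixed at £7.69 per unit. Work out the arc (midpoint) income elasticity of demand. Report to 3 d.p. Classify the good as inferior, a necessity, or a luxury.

2.362 (luxury)

With a constant price, Q₁ = 7703.07/7.69 = 1001.700 and Q₂ = 4351.77/7.69 = 565.900 (equivalently, work directly with expenditure since P cancels).
Midpoint %ΔQ = (4351.77 − 7703.07)/6027.42 = -0.55601; midpoint %ΔI = (31000 − 39270)/35135 = -0.23538.
η = -0.55601 / -0.23538 = 2.362.
η > 1 ⇒ luxury.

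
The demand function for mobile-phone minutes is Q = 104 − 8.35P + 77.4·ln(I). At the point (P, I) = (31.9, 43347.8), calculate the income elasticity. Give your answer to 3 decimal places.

0.117

At P = 31.9, I = 43347.8: Q = 664.036.
Holding P constant, ∂Q/∂I = 77.4/I = 0.00178556.
η_I = (∂Q/∂I)·(I/Q) = 0.00178556 × (43347.8/664.036) = 0.117.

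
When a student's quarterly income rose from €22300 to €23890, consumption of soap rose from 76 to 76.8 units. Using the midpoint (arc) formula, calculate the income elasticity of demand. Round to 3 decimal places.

ΔQ = 76.8 − 76 = 0.8; midpoint Q̄ = (76 + 76.8)/2 = 76.4.
ΔI = 23890 − 22300 = 1590; midpoint Ī = (22300 + 23890)/2 = 23095.
η = (ΔQ/Q̄) ÷ (ΔI/Ī) = (0.8/76.4) ÷ (1590/23095) = 0.152.

0.152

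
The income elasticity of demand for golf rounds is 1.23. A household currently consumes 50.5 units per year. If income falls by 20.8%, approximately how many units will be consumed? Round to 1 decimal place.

37.6

%ΔQ ≈ η × %ΔI = 1.23 × (-20.8%) = -25.584%.
New Q ≈ 50.5 × (1 − 0.25584) = 37.6.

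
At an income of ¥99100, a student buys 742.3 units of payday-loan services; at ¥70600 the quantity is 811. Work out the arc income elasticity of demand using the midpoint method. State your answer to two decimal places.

-0.26

ΔQ = 811 − 742.3 = 68.7; midpoint Q̄ = (742.3 + 811)/2 = 776.65.
ΔI = 70600 − 99100 = -28500; midpoint Ī = (99100 + 70600)/2 = 84850.
η = (ΔQ/Q̄) ÷ (ΔI/Ī) = (68.7/776.65) ÷ (-28500/84850) = -0.26.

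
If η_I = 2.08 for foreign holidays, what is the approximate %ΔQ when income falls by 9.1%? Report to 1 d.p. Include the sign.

%ΔQ ≈ η × %ΔI = 2.08 × (-9.1%) = -18.9%.

-18.9%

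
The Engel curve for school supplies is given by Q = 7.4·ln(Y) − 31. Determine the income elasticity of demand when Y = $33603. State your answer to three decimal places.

At Y = 33603: Q = 46.126.
dQ/dY = 7.4/Y = 0.000220218 at this income.
η = (dQ/dY)·(Y/Q) = 0.000220218 × (33603/46.126) = 0.160.

0.160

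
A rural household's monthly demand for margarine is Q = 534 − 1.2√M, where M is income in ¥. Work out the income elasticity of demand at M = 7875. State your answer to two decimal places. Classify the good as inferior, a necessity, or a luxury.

-0.12 (inferior good)

At M = 7875: Q = 427.511.
dQ/dM = -1.2/(2√M) = -0.00676123 at this income.
η = (dQ/dM)·(M/Q) = -0.00676123 × (7875/427.511) = -0.12.
Since η < 0, the good is an inferior good.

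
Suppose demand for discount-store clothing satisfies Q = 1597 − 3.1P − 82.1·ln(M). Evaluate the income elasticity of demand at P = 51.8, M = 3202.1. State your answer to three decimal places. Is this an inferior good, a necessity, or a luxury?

-0.106 (inferior good)

At P = 51.8, M = 3202.1: Q = 773.745.
Holding P constant, ∂Q/∂M = -82.1/M = -0.0256394.
η_M = (∂Q/∂M)·(M/Q) = -0.0256394 × (3202.1/773.745) = -0.106.
Since η < 0, this is an inferior good.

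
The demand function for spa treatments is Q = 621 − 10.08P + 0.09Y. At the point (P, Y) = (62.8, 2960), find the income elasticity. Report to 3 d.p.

1.047

At P = 62.8, Y = 2960: Q = 254.376.
Holding P constant, ∂Q/∂Y = 0.09.
η_Y = (∂Q/∂Y)·(Y/Q) = 0.09 × (2960/254.376) = 1.047.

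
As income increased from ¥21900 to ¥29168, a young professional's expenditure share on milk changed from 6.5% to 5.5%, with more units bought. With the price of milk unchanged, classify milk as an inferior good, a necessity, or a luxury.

necessity

Quantity rises but the budget share falls as income rises, so 0 < η < 1.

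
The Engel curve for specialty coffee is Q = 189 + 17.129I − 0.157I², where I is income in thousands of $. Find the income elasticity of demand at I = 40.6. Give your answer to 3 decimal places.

0.284

At I = 40.6: Q = 625.6449.
dQ/dI = 17.129 − 0.314I = 4.38060.
η = (dQ/dI)·(I/Q) = 4.38060 × (40.6/625.6449) = 0.284.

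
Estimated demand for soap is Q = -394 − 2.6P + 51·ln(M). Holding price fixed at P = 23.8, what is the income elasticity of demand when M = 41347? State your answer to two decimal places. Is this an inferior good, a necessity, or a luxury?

0.59 (necessity)

At P = 23.8, M = 41347: Q = 86.238.
Holding P constant, ∂Q/∂M = 51/M = 0.00123346.
η_M = (∂Q/∂M)·(M/Q) = 0.00123346 × (41347/86.238) = 0.59.
Since 0 < η < 1, this is a necessity.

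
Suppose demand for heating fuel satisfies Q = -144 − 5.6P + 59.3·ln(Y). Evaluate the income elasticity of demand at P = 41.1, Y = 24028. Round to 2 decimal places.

0.26

At P = 41.1, Y = 24028: Q = 223.998.
Holding P constant, ∂Q/∂Y = 59.3/Y = 0.00246795.
η_Y = (∂Q/∂Y)·(Y/Q) = 0.00246795 × (24028/223.998) = 0.26.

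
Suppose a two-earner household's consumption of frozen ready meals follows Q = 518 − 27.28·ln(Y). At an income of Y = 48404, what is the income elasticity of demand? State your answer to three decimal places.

-0.122

At Y = 48404: Q = 223.721.
dQ/dY = -27.28/Y = -0.00056359 at this income.
η = (dQ/dY)·(Y/Q) = -0.00056359 × (48404/223.721) = -0.122.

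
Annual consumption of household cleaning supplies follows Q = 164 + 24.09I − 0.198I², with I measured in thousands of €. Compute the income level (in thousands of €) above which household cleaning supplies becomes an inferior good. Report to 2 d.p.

dQ/dI = 24.09 − 0.396I.
The good is inferior where dQ/dI < 0. Setting dQ/dI = 0 gives I = 24.09 / 0.396 = 60.83.

60.83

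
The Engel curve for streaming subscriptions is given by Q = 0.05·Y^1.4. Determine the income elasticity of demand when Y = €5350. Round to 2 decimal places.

1.40

For Q = A·Y^β the income elasticity is constant and equal to β.
Here β = 1.4, so η = 1.40.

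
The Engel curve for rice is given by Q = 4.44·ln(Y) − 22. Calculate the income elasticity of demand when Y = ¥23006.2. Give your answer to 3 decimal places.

At Y = 23006.2: Q = 22.593.
dQ/dY = 4.44/Y = 0.000192991 at this income.
η = (dQ/dY)·(Y/Q) = 0.000192991 × (23006.2/22.593) = 0.197.

0.197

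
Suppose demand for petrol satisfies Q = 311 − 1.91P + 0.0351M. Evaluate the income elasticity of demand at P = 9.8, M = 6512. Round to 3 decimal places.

0.439

At P = 9.8, M = 6512: Q = 520.853.
Holding P constant, ∂Q/∂M = 0.0351.
η_M = (∂Q/∂M)·(M/Q) = 0.0351 × (6512/520.853) = 0.439.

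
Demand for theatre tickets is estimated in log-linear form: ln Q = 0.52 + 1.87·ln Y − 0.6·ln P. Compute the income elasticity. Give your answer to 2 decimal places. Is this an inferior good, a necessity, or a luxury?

1.87 (luxury)

In a log-linear demand, the coefficient on ln Y is the income elasticity.
So η = 1.87.
η > 1 ⇒ luxury.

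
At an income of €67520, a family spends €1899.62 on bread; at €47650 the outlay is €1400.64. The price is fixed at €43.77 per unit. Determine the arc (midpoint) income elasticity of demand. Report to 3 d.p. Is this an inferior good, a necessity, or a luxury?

0.876 (necessity)

With a constant price, Q₁ = 1899.62/43.77 = 43.400 and Q₂ = 1400.64/43.77 = 32.000 (equivalently, work directly with expenditure since P cancels).
Midpoint %ΔQ = (1400.64 − 1899.62)/1650.13 = -0.30239; midpoint %ΔI = (47650 − 67520)/57585 = -0.34506.
η = -0.30239 / -0.34506 = 0.876.
0 < η < 1 ⇒ necessity.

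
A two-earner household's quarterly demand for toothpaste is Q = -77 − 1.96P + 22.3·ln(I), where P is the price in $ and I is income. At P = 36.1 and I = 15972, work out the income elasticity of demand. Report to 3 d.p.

0.328

At P = 36.1, I = 15972: Q = 68.077.
Holding P constant, ∂Q/∂I = 22.3/I = 0.00139619.
η_I = (∂Q/∂I)·(I/Q) = 0.00139619 × (15972/68.077) = 0.328.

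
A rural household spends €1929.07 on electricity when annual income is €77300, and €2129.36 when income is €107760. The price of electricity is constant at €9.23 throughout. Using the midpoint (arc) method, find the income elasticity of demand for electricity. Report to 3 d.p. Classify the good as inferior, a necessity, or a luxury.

With a constant price, Q₁ = 1929.07/9.23 = 209.000 and Q₂ = 2129.36/9.23 = 230.700 (equivalently, work directly with expenditure since P cancels).
Midpoint %ΔQ = (2129.36 − 1929.07)/2029.22 = 0.09870; midpoint %ΔI = (107760 − 77300)/92530 = 0.32919.
η = 0.09870 / 0.32919 = 0.300.
0 < η < 1 ⇒ necessity.

0.300 (necessity)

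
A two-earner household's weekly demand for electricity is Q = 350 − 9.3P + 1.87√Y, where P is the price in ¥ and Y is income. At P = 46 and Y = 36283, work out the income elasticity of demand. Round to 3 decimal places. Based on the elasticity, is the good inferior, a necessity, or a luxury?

At P = 46, Y = 36283: Q = 278.399.
Holding P constant, ∂Q/∂Y = 1.87/(2√Y) = 0.00490863.
η_Y = (∂Q/∂Y)·(Y/Q) = 0.00490863 × (36283/278.399) = 0.640.
Since 0 < η < 1, this is a necessity.

0.640 (necessity)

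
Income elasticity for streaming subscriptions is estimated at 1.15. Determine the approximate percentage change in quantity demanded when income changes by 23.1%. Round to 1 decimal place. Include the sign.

26.6%

%ΔQ ≈ η × %ΔI = 1.15 × 23.1% = 26.6%.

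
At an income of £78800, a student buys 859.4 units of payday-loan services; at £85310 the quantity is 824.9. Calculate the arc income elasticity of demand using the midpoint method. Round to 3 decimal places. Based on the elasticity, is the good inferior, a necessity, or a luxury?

-0.516 (inferior good)

ΔQ = 824.9 − 859.4 = -34.5; midpoint Q̄ = (859.4 + 824.9)/2 = 842.15.
ΔI = 85310 − 78800 = 6510; midpoint Ī = (78800 + 85310)/2 = 82055.
η = (ΔQ/Q̄) ÷ (ΔI/Ī) = (-34.5/842.15) ÷ (6510/82055) = -0.516.
η < 0 ⇒ inferior good.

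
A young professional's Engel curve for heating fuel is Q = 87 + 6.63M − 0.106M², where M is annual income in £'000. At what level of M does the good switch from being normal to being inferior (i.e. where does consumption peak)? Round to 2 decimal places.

31.27

dQ/dM = 6.63 − 0.212M.
The good is inferior where dQ/dM < 0. Setting dQ/dM = 0 gives M = 6.63 / 0.212 = 31.27.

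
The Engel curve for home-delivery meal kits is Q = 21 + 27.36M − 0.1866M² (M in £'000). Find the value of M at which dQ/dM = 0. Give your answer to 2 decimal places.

73.31

dQ/dM = 27.36 − 0.3732M.
The good is inferior where dQ/dM < 0. Setting dQ/dM = 0 gives M = 27.36 / 0.3732 = 73.31.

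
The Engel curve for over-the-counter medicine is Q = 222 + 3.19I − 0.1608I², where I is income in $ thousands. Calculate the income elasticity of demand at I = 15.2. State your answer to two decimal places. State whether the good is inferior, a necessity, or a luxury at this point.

At I = 15.2: Q = 233.3368.
dQ/dI = 3.19 − 0.3216I = -1.69832.
η = (dQ/dI)·(I/Q) = -1.69832 × (15.2/233.3368) = -0.11.
η < 0 ⇒ inferior good.

-0.11 (inferior good)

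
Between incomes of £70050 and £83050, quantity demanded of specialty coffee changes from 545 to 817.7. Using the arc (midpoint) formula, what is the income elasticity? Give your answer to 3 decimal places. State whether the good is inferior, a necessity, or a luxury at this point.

ΔQ = 817.7 − 545 = 272.7; midpoint Q̄ = (545 + 817.7)/2 = 681.35.
ΔI = 83050 − 70050 = 13000; midpoint Ī = (70050 + 83050)/2 = 76550.
η = (ΔQ/Q̄) ÷ (ΔI/Ī) = (272.7/681.35) ÷ (13000/76550) = 2.357.
η > 1 ⇒ luxury.

2.357 (luxury)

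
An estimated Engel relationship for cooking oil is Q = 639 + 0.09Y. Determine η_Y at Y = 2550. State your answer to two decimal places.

At Y = 2550: Q = 868.500.
dQ/dY = 0.09.
η = (dQ/dY)·(Y/Q) = 0.09 × (2550/868.500) = 0.26.

0.26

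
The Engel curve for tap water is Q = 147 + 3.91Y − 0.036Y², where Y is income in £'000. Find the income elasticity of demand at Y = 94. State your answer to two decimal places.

-1.37

At Y = 94: Q = 196.4440.
dQ/dY = 3.91 − 0.072Y = -2.85800.
η = (dQ/dY)·(Y/Q) = -2.85800 × (94/196.4440) = -1.37.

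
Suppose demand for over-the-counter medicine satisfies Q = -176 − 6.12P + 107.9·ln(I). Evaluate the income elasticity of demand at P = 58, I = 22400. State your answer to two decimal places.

At P = 58, I = 22400: Q = 549.854.
Holding P constant, ∂Q/∂I = 107.9/I = 0.00481696.
η_I = (∂Q/∂I)·(I/Q) = 0.00481696 × (22400/549.854) = 0.20.

0.20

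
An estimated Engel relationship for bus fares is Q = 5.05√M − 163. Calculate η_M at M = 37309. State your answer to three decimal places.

At M = 37309: Q = 812.435.
dQ/dM = 5.05/(2√M) = 0.0130724 at this income.
η = (dQ/dM)·(M/Q) = 0.0130724 × (37309/812.435) = 0.600.

0.600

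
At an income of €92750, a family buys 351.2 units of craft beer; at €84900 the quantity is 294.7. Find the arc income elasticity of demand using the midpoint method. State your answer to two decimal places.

1.98

ΔQ = 294.7 − 351.2 = -56.5; midpoint Q̄ = (351.2 + 294.7)/2 = 322.95.
ΔI = 84900 − 92750 = -7850; midpoint Ī = (92750 + 84900)/2 = 88825.
η = (ΔQ/Q̄) ÷ (ΔI/Ī) = (-56.5/322.95) ÷ (-7850/88825) = 1.98.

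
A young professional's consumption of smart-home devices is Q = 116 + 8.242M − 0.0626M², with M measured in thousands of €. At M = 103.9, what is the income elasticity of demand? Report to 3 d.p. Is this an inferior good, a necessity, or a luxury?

-1.670 (inferior good)

At M = 103.9: Q = 296.5637.
dQ/dM = 8.242 − 0.1252M = -4.76628.
η = (dQ/dM)·(M/Q) = -4.76628 × (103.9/296.5637) = -1.670.
η < 0 ⇒ inferior good.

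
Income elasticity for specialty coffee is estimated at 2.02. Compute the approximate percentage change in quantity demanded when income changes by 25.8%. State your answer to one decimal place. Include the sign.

%ΔQ ≈ η × %ΔI = 2.02 × 25.8% = 52.1%.

52.1%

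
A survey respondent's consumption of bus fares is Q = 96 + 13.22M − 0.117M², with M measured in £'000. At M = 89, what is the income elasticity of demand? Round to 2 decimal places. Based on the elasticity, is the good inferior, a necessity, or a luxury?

-1.96 (inferior good)

At M = 89: Q = 345.8230.
dQ/dM = 13.22 − 0.234M = -7.60600.
η = (dQ/dM)·(M/Q) = -7.60600 × (89/345.8230) = -1.96.
η < 0 ⇒ inferior good.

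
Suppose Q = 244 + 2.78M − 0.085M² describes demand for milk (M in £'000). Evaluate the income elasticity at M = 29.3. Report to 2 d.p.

-0.26

At M = 29.3: Q = 252.4824.
dQ/dM = 2.78 − 0.17M = -2.20100.
η = (dQ/dM)·(M/Q) = -2.20100 × (29.3/252.4824) = -0.26.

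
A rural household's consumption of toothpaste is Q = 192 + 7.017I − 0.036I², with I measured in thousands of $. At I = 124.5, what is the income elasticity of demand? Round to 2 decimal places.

-0.48

At I = 124.5: Q = 507.6075.
dQ/dI = 7.017 − 0.072I = -1.94700.
η = (dQ/dI)·(I/Q) = -1.94700 × (124.5/507.6075) = -0.48.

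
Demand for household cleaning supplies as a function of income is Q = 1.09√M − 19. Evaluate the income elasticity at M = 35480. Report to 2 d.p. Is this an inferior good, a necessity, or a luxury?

At M = 35480: Q = 186.314.
dQ/dM = 1.09/(2√M) = 0.00289337 at this income.
η = (dQ/dM)·(M/Q) = 0.00289337 × (35480/186.314) = 0.55.
Since 0 < η < 1, the good is a necessity.

0.55 (necessity)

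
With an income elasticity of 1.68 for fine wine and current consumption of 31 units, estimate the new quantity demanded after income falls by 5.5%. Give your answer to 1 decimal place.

%ΔQ ≈ η × %ΔI = 1.68 × (-5.5%) = -9.24%.
New Q ≈ 31 × (1 − 0.0924) = 28.1.

28.1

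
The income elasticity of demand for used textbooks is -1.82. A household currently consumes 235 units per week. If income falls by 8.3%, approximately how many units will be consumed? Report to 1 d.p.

270.5

%ΔQ ≈ η × %ΔI = -1.82 × (-8.3%) = 15.106%.
New Q ≈ 235 × (1 + 0.15106) = 270.5.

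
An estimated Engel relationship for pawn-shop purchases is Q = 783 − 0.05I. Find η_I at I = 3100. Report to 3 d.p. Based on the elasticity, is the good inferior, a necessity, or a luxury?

At I = 3100: Q = 628.000.
dQ/dI = −0.05.
η = (dQ/dI)·(I/Q) = -0.05 × (3100/628.000) = -0.247.
Since η < 0, the good is an inferior good.

-0.247 (inferior good)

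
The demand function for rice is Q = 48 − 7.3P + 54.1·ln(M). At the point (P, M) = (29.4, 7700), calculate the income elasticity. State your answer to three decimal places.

At P = 29.4, M = 7700: Q = 317.520.
Holding P constant, ∂Q/∂M = 54.1/M = 0.00702597.
η_M = (∂Q/∂M)·(M/Q) = 0.00702597 × (7700/317.520) = 0.170.

0.170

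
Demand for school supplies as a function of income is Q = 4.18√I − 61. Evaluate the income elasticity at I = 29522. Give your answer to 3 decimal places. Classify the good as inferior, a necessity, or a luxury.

At I = 29522: Q = 657.206.
dQ/dI = 4.18/(2√I) = 0.0121639 at this income.
η = (dQ/dI)·(I/Q) = 0.0121639 × (29522/657.206) = 0.546.
Since 0 < η < 1, the good is a necessity.

0.546 (necessity)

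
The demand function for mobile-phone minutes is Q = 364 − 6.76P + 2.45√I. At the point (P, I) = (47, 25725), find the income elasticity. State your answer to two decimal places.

0.45

At P = 47, I = 25725: Q = 439.236.
Holding P constant, ∂Q/∂I = 2.45/(2√I) = 0.00763763.
η_I = (∂Q/∂I)·(I/Q) = 0.00763763 × (25725/439.236) = 0.45.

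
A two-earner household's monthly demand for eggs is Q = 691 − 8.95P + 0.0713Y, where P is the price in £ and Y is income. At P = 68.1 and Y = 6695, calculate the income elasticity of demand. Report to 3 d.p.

0.854

At P = 68.1, Y = 6695: Q = 558.859.
Holding P constant, ∂Q/∂Y = 0.0713.
η_Y = (∂Q/∂Y)·(Y/Q) = 0.0713 × (6695/558.859) = 0.854.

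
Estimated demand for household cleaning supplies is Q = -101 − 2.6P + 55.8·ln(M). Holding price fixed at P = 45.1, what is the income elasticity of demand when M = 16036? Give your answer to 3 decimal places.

0.173

At P = 45.1, M = 16036: Q = 322.029.
Holding P constant, ∂Q/∂M = 55.8/M = 0.00347967.
η_M = (∂Q/∂M)·(M/Q) = 0.00347967 × (16036/322.029) = 0.173.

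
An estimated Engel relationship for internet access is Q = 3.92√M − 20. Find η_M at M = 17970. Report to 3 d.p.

At M = 17970: Q = 505.485.
dQ/dM = 3.92/(2√M) = 0.0146212 at this income.
η = (dQ/dM)·(M/Q) = 0.0146212 × (17970/505.485) = 0.520.

0.520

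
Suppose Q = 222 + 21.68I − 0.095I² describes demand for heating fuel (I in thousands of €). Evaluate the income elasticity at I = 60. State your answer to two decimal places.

At I = 60: Q = 1180.8000.
dQ/dI = 21.68 − 0.19I = 10.28000.
η = (dQ/dI)·(I/Q) = 10.28000 × (60/1180.8000) = 0.52.

0.52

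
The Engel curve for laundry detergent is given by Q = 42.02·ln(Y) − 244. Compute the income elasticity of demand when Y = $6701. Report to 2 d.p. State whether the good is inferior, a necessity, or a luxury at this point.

0.33 (necessity)

At Y = 6701: Q = 126.197.
dQ/dY = 42.02/Y = 0.00627071 at this income.
η = (dQ/dY)·(Y/Q) = 0.00627071 × (6701/126.197) = 0.33.
Since 0 < η < 1, the good is a necessity.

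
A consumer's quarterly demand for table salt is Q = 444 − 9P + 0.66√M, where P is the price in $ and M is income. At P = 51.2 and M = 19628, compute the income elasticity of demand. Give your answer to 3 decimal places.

At P = 51.2, M = 19628: Q = 75.666.
Holding P constant, ∂Q/∂M = 0.66/(2√M) = 0.00235546.
η_M = (∂Q/∂M)·(M/Q) = 0.00235546 × (19628/75.666) = 0.611.

0.611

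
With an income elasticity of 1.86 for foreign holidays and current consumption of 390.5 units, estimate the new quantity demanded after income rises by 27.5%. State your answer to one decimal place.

%ΔQ ≈ η × %ΔI = 1.86 × 27.5% = 51.15%.
New Q ≈ 390.5 × (1 + 0.5115) = 590.2.

590.2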